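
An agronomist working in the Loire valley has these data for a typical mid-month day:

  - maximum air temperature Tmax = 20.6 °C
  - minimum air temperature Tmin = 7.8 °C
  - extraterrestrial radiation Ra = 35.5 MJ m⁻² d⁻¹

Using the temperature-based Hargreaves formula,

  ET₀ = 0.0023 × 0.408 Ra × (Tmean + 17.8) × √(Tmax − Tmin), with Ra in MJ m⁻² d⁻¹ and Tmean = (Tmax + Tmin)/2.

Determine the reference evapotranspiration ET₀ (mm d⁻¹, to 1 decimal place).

Tmean = (20.6 + 7.8)/2 = 14.20 °C
0.408 Ra = 0.408 × 35.5 = 14.4840 mm/d equivalent
ET₀ = 0.0023 × 14.4840 × (14.20 + 17.8) × √12.8 = 0.0023 × 14.4840 × 32.00 × 3.5777 = 3.8139 mm/d

3.8 mm d⁻¹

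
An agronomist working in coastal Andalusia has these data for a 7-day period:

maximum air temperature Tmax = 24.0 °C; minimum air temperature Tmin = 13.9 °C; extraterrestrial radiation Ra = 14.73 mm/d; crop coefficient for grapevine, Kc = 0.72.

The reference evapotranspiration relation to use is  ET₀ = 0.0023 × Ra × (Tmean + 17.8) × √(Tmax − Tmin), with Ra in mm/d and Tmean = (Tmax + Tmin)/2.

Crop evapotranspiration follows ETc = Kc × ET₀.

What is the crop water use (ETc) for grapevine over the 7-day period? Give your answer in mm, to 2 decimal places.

19.94 mm

Tmean = (24.0 + 13.9)/2 = 18.95 °C
ET₀ = 0.0023 × 14.73 × (18.95 + 17.8) × √10.1 = 0.0023 × 14.73 × 36.75 × 3.1780 = 3.9568 mm/d
ETc = Kc × ET₀ = 0.72 × 3.9568 = 2.8489 mm/d
Over 7 days: 2.8489 × 7 = 19.942 mm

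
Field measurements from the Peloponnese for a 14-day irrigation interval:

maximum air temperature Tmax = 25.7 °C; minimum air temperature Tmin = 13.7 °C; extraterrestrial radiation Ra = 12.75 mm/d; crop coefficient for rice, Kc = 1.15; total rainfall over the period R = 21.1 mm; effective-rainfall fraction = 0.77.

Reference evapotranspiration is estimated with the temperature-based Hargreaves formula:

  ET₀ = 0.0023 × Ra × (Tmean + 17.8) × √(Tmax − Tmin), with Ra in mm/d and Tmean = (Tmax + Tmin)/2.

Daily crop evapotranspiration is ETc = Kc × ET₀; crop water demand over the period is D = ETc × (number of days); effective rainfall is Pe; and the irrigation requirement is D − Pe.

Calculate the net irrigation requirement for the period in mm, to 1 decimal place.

45.1 mm

Tmean = (25.7 + 13.7)/2 = 19.70 °C
ET₀ = 0.0023 × 12.75 × (19.70 + 17.8) × √12.0 = 0.0023 × 12.75 × 37.50 × 3.4641 = 3.8094 mm/d
ETc = Kc × ET₀ = 1.15 × 3.8094 = 4.3808 mm/d
Crop demand D = ETc × 14 d = 4.3808 × 14 = 61.331 mm
Pe = 0.77 × 21.1 = 16.247 mm
D − Pe = 61.331 − 16.247 = 45.084 mm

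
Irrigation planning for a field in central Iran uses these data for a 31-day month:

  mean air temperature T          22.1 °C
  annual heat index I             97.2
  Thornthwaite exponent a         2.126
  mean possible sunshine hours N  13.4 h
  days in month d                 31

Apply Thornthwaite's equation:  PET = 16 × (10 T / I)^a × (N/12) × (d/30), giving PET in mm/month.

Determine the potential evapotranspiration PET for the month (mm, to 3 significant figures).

10T/I = 10 × 22.1 / 97.2 = 2.2737
(10T/I)^a = 2.2737^2.126 = 5.7334
Uncorrected PET = 16 × 5.7334 = 91.734 mm
Correction = (N/12)(d/30) = (13.4/12)(31/30) = 1.1539
PET = 91.734 × 1.1539 = 105.852 mm/month

106 mm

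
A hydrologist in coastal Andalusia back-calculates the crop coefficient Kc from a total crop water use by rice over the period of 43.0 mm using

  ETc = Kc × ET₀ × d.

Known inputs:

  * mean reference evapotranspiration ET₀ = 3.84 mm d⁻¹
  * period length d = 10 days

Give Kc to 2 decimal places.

1.12

ETc = Kc × ET₀ × d  ⇒  Kc = ETc / (ET₀ × d)
Kc = 43.0 / (3.84 × 10) = 43.0 / 38.40 = 1.1198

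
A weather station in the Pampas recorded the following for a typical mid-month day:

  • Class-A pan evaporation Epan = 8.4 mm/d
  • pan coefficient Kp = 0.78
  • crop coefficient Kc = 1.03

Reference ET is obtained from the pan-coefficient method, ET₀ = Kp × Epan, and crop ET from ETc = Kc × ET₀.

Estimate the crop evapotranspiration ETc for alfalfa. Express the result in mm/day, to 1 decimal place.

ET₀ = 0.78 × 8.4 = 6.5520 mm/d
ETc = Kc × ET₀ = 1.03 × 6.5520 = 6.7486 mm/d

6.7 mm/day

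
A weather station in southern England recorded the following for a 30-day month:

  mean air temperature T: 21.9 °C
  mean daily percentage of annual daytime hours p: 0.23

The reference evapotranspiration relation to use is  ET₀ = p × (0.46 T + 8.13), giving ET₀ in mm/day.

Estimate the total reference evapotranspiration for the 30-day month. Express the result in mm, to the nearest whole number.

ET₀ = 0.23 × (0.46 × 21.9 + 8.13) = 0.23 × 18.204 = 4.1869 mm/d
Monthly total = 4.1869 × 30 = 125.607 mm

126 mm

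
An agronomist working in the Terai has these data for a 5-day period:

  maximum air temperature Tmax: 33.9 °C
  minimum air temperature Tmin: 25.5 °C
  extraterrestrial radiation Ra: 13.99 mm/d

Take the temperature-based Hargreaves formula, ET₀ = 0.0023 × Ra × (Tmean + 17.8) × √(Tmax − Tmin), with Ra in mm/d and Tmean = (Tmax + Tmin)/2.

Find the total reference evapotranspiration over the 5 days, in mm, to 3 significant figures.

Tmean = (33.9 + 25.5)/2 = 29.70 °C
ET₀ = 0.0023 × 13.99 × (29.70 + 17.8) × √8.4 = 0.0023 × 13.99 × 47.50 × 2.8983 = 4.4298 mm/d
Over 5 days: 4.4298 × 5 = 22.149 mm

22.1 mm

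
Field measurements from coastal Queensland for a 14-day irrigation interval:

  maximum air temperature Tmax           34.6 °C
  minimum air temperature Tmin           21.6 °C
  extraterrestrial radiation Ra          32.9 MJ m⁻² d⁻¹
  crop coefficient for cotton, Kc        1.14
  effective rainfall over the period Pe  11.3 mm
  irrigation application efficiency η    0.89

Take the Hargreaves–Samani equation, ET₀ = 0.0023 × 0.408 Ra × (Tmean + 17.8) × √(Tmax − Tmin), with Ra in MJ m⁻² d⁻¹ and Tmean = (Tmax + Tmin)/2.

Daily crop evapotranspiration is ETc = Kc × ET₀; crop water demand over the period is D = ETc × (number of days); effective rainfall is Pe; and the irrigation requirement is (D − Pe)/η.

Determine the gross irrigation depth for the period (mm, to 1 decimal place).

78.9 mm

Tmean = (34.6 + 21.6)/2 = 28.10 °C
0.408 Ra = 0.408 × 32.9 = 13.4232 mm/d equivalent
ET₀ = 0.0023 × 13.4232 × (28.10 + 17.8) × √13.0 = 0.0023 × 13.4232 × 45.90 × 3.6056 = 5.1094 mm/d
ETc = Kc × ET₀ = 1.14 × 5.1094 = 5.8247 mm/d
Crop demand D = ETc × 14 d = 5.8247 × 14 = 81.546 mm
D − Pe = 81.546 − 11.3 = 70.246 mm
Gross irrigation = 70.246 / 0.89 = 78.928 mm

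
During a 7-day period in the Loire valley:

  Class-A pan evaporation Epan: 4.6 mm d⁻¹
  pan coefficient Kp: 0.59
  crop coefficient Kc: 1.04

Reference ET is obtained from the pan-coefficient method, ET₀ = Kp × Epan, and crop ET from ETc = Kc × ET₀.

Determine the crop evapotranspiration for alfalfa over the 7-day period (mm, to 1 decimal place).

19.8 mm

ET₀ = 0.59 × 4.6 = 2.7140 mm/d
ETc = Kc × ET₀ = 1.04 × 2.7140 = 2.8226 mm/d
Over 7 days: 2.8226 × 7 = 19.758 mm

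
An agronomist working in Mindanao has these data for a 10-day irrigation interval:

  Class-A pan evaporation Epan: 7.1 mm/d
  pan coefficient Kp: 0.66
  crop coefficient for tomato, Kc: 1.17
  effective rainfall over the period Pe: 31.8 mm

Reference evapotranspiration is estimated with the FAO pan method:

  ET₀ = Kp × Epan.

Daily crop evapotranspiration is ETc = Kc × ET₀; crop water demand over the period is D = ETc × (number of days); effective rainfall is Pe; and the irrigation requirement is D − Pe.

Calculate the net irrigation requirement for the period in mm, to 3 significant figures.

23.0 mm

ET₀ = 0.66 × 7.1 = 4.6860 mm/d
ETc = Kc × ET₀ = 1.17 × 4.6860 = 5.4826 mm/d
Crop demand D = ETc × 10 d = 5.4826 × 10 = 54.826 mm
D − Pe = 54.826 − 31.8 = 23.026 mm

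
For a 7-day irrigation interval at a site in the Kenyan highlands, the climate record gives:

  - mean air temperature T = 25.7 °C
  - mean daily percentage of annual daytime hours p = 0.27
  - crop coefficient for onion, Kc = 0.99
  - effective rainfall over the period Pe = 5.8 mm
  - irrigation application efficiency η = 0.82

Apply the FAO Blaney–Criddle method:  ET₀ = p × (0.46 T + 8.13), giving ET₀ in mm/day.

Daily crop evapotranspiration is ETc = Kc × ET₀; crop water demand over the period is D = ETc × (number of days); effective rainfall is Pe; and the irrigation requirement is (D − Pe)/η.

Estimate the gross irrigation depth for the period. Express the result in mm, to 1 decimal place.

38.5 mm

ET₀ = 0.27 × (0.46 × 25.7 + 8.13) = 0.27 × 19.952 = 5.3870 mm/d
ETc = Kc × ET₀ = 0.99 × 5.3870 = 5.3331 mm/d
Crop demand D = ETc × 7 d = 5.3331 × 7 = 37.332 mm
D − Pe = 37.332 − 5.8 = 31.532 mm
Gross irrigation = 31.532 / 0.82 = 38.454 mm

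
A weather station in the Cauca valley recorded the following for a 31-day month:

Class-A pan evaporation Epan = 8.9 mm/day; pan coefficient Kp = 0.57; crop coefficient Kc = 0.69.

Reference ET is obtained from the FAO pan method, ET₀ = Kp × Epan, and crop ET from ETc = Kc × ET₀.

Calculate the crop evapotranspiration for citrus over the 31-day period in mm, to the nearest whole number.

109 mm

ET₀ = 0.57 × 8.9 = 5.0730 mm/d
ETc = Kc × ET₀ = 0.69 × 5.0730 = 3.5004 mm/d
Over 31 days: 3.5004 × 31 = 108.512 mm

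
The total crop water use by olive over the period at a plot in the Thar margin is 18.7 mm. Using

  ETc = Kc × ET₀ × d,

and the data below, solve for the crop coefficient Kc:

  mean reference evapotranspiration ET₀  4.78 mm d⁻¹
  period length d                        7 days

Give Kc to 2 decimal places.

0.56

ETc = Kc × ET₀ × d  ⇒  Kc = ETc / (ET₀ × d)
Kc = 18.7 / (4.78 × 7) = 18.7 / 33.46 = 0.5589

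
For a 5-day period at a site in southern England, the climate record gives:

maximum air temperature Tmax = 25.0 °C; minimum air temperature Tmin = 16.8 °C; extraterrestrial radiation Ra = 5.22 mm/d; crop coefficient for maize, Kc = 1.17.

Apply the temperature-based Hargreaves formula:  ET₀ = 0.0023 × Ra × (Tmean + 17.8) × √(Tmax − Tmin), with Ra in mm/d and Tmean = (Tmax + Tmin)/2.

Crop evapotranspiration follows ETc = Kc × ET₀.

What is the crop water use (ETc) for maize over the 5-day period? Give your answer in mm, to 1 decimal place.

Tmean = (25.0 + 16.8)/2 = 20.90 °C
ET₀ = 0.0023 × 5.22 × (20.90 + 17.8) × √8.2 = 0.0023 × 5.22 × 38.70 × 2.8636 = 1.3305 mm/d
ETc = Kc × ET₀ = 1.17 × 1.3305 = 1.5567 mm/d
Over 5 days: 1.5567 × 5 = 7.784 mm

7.8 mm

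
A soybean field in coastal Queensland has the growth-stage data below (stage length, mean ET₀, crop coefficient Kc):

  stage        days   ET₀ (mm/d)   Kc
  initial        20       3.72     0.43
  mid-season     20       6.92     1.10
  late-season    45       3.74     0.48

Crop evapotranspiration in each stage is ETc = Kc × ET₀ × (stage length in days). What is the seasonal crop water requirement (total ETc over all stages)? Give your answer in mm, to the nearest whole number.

265 mm

initial: 0.43 × 3.72 × 20 = 31.99 mm
mid-season: 1.10 × 6.92 × 20 = 152.24 mm
late-season: 0.48 × 3.74 × 45 = 80.78 mm
Seasonal total = 265.01 mm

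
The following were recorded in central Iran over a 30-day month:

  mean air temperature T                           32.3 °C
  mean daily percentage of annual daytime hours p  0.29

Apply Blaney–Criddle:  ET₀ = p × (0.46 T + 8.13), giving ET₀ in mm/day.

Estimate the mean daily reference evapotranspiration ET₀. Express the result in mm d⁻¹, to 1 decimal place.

ET₀ = 0.29 × (0.46 × 32.3 + 8.13) = 0.29 × 22.988 = 6.6665 mm/d

6.7 mm d⁻¹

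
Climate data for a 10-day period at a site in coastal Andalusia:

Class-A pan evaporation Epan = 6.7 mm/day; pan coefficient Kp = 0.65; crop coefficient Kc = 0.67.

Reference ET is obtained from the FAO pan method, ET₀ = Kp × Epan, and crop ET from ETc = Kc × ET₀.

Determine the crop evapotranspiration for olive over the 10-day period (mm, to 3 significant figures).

ET₀ = 0.65 × 6.7 = 4.3550 mm/d
ETc = Kc × ET₀ = 0.67 × 4.3550 = 2.9179 mm/d
Over 10 days: 2.9179 × 10 = 29.179 mm

29.2 mm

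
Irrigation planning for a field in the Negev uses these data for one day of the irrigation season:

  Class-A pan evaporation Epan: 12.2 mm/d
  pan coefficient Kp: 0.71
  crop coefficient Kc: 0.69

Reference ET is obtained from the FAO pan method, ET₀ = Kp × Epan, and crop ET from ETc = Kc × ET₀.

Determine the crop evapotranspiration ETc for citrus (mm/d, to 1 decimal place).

6.0 mm/d

ET₀ = 0.71 × 12.2 = 8.6620 mm/d
ETc = Kc × ET₀ = 0.69 × 8.6620 = 5.9768 mm/d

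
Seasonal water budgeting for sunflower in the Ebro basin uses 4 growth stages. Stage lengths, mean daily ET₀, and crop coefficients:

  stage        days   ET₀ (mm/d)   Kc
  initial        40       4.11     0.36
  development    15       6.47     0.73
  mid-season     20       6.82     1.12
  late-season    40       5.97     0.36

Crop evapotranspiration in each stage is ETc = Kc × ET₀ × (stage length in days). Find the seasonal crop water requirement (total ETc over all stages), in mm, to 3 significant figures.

369 mm

initial: 0.36 × 4.11 × 40 = 59.18 mm
development: 0.73 × 6.47 × 15 = 70.85 mm
mid-season: 1.12 × 6.82 × 20 = 152.77 mm
late-season: 0.36 × 5.97 × 40 = 85.97 mm
Seasonal total = 368.77 mm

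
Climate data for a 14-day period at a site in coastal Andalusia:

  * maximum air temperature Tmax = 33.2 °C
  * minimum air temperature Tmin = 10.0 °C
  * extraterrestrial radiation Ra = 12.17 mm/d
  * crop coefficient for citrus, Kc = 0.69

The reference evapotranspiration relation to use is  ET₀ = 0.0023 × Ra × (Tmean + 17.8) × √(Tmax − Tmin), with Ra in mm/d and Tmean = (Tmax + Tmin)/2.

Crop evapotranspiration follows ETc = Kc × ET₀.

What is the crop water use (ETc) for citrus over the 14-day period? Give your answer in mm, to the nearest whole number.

Tmean = (33.2 + 10.0)/2 = 21.60 °C
ET₀ = 0.0023 × 12.17 × (21.60 + 17.8) × √23.2 = 0.0023 × 12.17 × 39.40 × 4.8166 = 5.3120 mm/d
ETc = Kc × ET₀ = 0.69 × 5.3120 = 3.6653 mm/d
Over 14 days: 3.6653 × 14 = 51.314 mm

51 mm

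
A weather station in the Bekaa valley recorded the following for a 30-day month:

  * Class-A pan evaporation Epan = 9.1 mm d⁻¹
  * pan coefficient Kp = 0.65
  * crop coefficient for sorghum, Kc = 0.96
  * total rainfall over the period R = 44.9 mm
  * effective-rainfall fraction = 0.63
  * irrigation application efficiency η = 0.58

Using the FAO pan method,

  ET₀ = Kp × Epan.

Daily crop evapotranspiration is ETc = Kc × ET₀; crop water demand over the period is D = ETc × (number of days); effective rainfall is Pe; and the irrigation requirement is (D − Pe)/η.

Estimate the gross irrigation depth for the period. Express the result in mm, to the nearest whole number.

ET₀ = 0.65 × 9.1 = 5.9150 mm/d
ETc = Kc × ET₀ = 0.96 × 5.9150 = 5.6784 mm/d
Crop demand D = ETc × 30 d = 5.6784 × 30 = 170.352 mm
Pe = 0.63 × 44.9 = 28.287 mm
D − Pe = 170.352 − 28.287 = 142.065 mm
Gross irrigation = 142.065 / 0.58 = 244.940 mm

245 mm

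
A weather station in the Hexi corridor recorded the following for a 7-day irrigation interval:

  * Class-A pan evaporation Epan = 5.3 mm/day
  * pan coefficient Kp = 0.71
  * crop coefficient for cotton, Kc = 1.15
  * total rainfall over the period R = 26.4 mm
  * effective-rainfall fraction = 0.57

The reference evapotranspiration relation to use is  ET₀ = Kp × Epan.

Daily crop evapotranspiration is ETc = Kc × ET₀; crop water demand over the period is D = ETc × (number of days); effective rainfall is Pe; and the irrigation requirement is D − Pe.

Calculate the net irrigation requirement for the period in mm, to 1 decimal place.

ET₀ = 0.71 × 5.3 = 3.7630 mm/d
ETc = Kc × ET₀ = 1.15 × 3.7630 = 4.3275 mm/d
Crop demand D = ETc × 7 d = 4.3275 × 7 = 30.293 mm
Pe = 0.57 × 26.4 = 15.048 mm
D − Pe = 30.293 − 15.048 = 15.245 mm

15.2 mm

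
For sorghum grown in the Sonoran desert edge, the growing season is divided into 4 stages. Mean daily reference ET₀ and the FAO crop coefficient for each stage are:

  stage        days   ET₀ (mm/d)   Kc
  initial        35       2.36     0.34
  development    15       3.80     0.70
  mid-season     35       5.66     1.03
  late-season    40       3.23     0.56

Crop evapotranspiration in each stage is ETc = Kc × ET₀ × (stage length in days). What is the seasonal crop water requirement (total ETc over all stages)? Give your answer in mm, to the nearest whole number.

344 mm

initial: 0.34 × 2.36 × 35 = 28.08 mm
development: 0.70 × 3.80 × 15 = 39.90 mm
mid-season: 1.03 × 5.66 × 35 = 204.04 mm
late-season: 0.56 × 3.23 × 40 = 72.35 mm
Seasonal total = 344.37 mm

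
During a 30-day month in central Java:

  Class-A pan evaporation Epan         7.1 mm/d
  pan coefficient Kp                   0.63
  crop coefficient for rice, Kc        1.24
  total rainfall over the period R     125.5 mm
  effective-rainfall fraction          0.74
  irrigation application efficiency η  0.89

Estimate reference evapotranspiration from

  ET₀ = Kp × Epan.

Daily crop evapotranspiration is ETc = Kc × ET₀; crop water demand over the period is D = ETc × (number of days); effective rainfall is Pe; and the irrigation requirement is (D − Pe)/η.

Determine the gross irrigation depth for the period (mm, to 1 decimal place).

ET₀ = 0.63 × 7.1 = 4.4730 mm/d
ETc = Kc × ET₀ = 1.24 × 4.4730 = 5.5465 mm/d
Crop demand D = ETc × 30 d = 5.5465 × 30 = 166.395 mm
Pe = 0.74 × 125.5 = 92.870 mm
D − Pe = 166.395 − 92.870 = 73.525 mm
Gross irrigation = 73.525 / 0.89 = 82.612 mm

82.6 mm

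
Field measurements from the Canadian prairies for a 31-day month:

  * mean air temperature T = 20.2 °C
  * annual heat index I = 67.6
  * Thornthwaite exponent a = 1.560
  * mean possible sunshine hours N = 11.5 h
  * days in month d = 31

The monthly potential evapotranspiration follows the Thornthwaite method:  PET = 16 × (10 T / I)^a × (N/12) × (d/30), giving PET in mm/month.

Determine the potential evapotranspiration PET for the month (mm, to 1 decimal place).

10T/I = 10 × 20.2 / 67.6 = 2.9882
(10T/I)^a = 2.9882^1.560 = 5.5162
Uncorrected PET = 16 × 5.5162 = 88.259 mm
Correction = (N/12)(d/30) = (11.5/12)(31/30) = 0.9903
PET = 88.259 × 0.9903 = 87.403 mm/month

87.4 mm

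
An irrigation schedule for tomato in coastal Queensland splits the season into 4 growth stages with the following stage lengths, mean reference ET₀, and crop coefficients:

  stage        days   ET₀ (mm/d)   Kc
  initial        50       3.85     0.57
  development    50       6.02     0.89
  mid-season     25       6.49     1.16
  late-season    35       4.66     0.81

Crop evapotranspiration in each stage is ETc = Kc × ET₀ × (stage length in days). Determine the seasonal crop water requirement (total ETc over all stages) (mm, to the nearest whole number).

initial: 0.57 × 3.85 × 50 = 109.73 mm
development: 0.89 × 6.02 × 50 = 267.89 mm
mid-season: 1.16 × 6.49 × 25 = 188.21 mm
late-season: 0.81 × 4.66 × 35 = 132.11 mm
Seasonal total = 697.94 mm

698 mm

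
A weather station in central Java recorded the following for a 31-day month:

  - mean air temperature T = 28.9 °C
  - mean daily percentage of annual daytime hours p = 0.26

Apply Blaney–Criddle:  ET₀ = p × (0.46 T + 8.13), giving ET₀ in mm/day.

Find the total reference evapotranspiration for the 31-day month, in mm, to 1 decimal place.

172.7 mm

ET₀ = 0.26 × (0.46 × 28.9 + 8.13) = 0.26 × 21.424 = 5.5702 mm/d
Monthly total = 5.5702 × 31 = 172.676 mm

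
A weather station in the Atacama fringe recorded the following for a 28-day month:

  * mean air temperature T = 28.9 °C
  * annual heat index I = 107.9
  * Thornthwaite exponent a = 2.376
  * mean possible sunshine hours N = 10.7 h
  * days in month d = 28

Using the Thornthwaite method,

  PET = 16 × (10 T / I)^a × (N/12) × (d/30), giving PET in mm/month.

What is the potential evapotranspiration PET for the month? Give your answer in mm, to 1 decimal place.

10T/I = 10 × 28.9 / 107.9 = 2.6784
(10T/I)^a = 2.6784^2.376 = 10.3904
Uncorrected PET = 16 × 10.3904 = 166.246 mm
Correction = (N/12)(d/30) = (10.7/12)(28/30) = 0.8322
PET = 166.246 × 0.8322 = 138.350 mm/month

138.4 mm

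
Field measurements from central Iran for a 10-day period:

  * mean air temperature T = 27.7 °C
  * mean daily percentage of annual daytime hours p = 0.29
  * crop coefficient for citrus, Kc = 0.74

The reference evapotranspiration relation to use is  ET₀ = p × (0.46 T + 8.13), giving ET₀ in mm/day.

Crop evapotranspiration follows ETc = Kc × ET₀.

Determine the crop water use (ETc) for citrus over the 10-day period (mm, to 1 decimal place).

ET₀ = 0.29 × (0.46 × 27.7 + 8.13) = 0.29 × 20.872 = 6.0529 mm/d
ETc = Kc × ET₀ = 0.74 × 6.0529 = 4.4791 mm/d
Over 10 days: 4.4791 × 10 = 44.791 mm

44.8 mm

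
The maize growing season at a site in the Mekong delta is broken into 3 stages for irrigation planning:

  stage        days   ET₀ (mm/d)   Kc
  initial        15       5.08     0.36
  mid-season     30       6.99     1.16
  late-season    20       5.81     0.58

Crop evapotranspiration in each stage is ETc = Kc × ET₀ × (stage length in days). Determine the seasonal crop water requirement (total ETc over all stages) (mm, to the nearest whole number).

338 mm

initial: 0.36 × 5.08 × 15 = 27.43 mm
mid-season: 1.16 × 6.99 × 30 = 243.25 mm
late-season: 0.58 × 5.81 × 20 = 67.40 mm
Seasonal total = 338.08 mm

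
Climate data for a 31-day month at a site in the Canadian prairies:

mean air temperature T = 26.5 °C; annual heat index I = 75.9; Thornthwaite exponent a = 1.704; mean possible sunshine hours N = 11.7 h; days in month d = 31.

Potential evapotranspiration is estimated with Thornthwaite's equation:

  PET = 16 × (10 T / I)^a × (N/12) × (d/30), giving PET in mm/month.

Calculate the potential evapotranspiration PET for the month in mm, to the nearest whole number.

136 mm

10T/I = 10 × 26.5 / 75.9 = 3.4914
(10T/I)^a = 3.4914^1.704 = 8.4192
Uncorrected PET = 16 × 8.4192 = 134.707 mm
Correction = (N/12)(d/30) = (11.7/12)(31/30) = 1.0075
PET = 134.707 × 1.0075 = 135.717 mm/month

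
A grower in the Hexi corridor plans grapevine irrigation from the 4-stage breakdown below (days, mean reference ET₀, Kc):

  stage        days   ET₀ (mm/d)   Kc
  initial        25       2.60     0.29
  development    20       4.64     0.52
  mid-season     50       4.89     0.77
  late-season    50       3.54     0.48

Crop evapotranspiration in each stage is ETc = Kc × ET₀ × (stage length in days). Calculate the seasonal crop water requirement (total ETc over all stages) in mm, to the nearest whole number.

340 mm

initial: 0.29 × 2.60 × 25 = 18.85 mm
development: 0.52 × 4.64 × 20 = 48.26 mm
mid-season: 0.77 × 4.89 × 50 = 188.27 mm
late-season: 0.48 × 3.54 × 50 = 84.96 mm
Seasonal total = 340.34 mm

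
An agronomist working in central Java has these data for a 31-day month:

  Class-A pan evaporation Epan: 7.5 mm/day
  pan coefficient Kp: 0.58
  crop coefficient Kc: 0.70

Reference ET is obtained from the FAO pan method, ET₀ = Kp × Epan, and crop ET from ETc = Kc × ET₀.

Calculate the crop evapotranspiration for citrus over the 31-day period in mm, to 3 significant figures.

94.4 mm

ET₀ = 0.58 × 7.5 = 4.3500 mm/d
ETc = Kc × ET₀ = 0.70 × 4.3500 = 3.0450 mm/d
Over 31 days: 3.0450 × 31 = 94.395 mm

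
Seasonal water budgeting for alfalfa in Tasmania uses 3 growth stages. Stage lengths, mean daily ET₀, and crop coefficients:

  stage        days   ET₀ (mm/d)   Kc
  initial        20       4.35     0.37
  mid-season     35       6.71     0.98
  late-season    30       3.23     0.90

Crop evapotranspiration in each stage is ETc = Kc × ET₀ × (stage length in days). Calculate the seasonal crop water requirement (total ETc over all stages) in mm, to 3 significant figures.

350 mm

initial: 0.37 × 4.35 × 20 = 32.19 mm
mid-season: 0.98 × 6.71 × 35 = 230.15 mm
late-season: 0.90 × 3.23 × 30 = 87.21 mm
Seasonal total = 349.55 mm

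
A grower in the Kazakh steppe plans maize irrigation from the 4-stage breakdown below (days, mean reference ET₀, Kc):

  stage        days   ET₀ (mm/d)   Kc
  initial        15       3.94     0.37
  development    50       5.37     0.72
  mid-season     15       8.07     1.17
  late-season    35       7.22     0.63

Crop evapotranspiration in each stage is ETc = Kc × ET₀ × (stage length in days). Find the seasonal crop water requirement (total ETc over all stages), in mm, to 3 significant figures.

516 mm

initial: 0.37 × 3.94 × 15 = 21.87 mm
development: 0.72 × 5.37 × 50 = 193.32 mm
mid-season: 1.17 × 8.07 × 15 = 141.63 mm
late-season: 0.63 × 7.22 × 35 = 159.20 mm
Seasonal total = 516.02 mm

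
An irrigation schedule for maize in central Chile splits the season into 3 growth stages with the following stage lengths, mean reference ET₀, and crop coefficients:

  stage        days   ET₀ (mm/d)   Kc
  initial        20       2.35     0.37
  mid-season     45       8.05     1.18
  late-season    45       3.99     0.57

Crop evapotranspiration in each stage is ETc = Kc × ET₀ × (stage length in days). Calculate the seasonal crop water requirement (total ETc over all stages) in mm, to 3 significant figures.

initial: 0.37 × 2.35 × 20 = 17.39 mm
mid-season: 1.18 × 8.05 × 45 = 427.46 mm
late-season: 0.57 × 3.99 × 45 = 102.34 mm
Seasonal total = 547.19 mm

547 mm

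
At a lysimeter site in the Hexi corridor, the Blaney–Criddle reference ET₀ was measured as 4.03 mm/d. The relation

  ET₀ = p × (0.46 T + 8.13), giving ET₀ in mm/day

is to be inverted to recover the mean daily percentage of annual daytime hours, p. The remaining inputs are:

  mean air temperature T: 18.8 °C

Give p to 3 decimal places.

0.240

p = ET₀ / (0.46 T + 8.13) = 4.03 / (0.46 × 18.8 + 8.13) = 4.03 / 16.778 = 0.2402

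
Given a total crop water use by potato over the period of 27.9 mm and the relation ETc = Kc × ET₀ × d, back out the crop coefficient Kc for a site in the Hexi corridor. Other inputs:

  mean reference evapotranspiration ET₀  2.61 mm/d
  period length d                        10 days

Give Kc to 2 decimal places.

ETc = Kc × ET₀ × d  ⇒  Kc = ETc / (ET₀ × d)
Kc = 27.9 / (2.61 × 10) = 27.9 / 26.10 = 1.0690

1.07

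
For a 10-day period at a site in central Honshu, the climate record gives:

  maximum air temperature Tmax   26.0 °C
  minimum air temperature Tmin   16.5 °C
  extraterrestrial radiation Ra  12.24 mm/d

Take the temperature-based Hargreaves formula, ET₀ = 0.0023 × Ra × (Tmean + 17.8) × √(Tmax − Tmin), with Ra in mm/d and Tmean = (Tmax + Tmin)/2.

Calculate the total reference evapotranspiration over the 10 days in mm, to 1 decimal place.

Tmean = (26.0 + 16.5)/2 = 21.25 °C
ET₀ = 0.0023 × 12.24 × (21.25 + 17.8) × √9.5 = 0.0023 × 12.24 × 39.05 × 3.0822 = 3.3884 mm/d
Over 10 days: 3.3884 × 10 = 33.884 mm

33.9 mm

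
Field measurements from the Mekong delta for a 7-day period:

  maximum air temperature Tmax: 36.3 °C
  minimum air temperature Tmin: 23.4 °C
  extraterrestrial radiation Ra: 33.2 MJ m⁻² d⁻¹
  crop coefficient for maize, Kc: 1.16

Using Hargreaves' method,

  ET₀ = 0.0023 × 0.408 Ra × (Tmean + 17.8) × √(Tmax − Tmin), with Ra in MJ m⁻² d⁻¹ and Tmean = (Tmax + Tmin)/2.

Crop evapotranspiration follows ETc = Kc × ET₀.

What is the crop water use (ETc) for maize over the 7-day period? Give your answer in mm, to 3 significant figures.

43.3 mm

Tmean = (36.3 + 23.4)/2 = 29.85 °C
0.408 Ra = 0.408 × 33.2 = 13.5456 mm/d equivalent
ET₀ = 0.0023 × 13.5456 × (29.85 + 17.8) × √12.9 = 0.0023 × 13.5456 × 47.65 × 3.5917 = 5.3320 mm/d
ETc = Kc × ET₀ = 1.16 × 5.3320 = 6.1851 mm/d
Over 7 days: 6.1851 × 7 = 43.296 mm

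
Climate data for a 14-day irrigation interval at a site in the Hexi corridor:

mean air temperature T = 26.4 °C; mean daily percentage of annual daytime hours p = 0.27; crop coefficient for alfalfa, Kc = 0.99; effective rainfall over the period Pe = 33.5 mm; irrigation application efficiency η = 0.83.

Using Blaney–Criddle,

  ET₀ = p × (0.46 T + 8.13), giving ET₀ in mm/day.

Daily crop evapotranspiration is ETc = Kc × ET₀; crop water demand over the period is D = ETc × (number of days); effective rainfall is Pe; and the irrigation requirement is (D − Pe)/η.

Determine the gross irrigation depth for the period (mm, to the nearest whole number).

ET₀ = 0.27 × (0.46 × 26.4 + 8.13) = 0.27 × 20.274 = 5.4740 mm/d
ETc = Kc × ET₀ = 0.99 × 5.4740 = 5.4193 mm/d
Crop demand D = ETc × 14 d = 5.4193 × 14 = 75.870 mm
D − Pe = 75.870 − 33.5 = 42.370 mm
Gross irrigation = 42.370 / 0.83 = 51.048 mm

51 mm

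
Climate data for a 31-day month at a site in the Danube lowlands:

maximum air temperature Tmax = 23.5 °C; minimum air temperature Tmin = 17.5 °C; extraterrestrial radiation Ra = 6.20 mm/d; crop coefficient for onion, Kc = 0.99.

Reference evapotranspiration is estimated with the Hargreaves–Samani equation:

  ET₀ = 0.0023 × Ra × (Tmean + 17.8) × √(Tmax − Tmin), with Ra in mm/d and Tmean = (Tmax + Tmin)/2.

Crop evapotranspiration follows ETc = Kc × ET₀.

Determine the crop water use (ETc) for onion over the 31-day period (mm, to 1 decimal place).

41.1 mm

Tmean = (23.5 + 17.5)/2 = 20.50 °C
ET₀ = 0.0023 × 6.20 × (20.50 + 17.8) × √6.0 = 0.0023 × 6.20 × 38.30 × 2.4495 = 1.3378 mm/d
ETc = Kc × ET₀ = 0.99 × 1.3378 = 1.3244 mm/d
Over 31 days: 1.3244 × 31 = 41.056 mm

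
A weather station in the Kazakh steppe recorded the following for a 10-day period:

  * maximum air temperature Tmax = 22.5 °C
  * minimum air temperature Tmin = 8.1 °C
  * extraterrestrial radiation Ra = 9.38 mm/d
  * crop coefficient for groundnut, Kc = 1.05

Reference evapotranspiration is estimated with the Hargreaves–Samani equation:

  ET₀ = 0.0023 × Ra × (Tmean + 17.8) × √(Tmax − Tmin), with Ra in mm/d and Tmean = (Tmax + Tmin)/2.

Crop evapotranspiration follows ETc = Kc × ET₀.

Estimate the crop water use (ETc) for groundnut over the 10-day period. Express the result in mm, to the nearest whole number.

28 mm

Tmean = (22.5 + 8.1)/2 = 15.30 °C
ET₀ = 0.0023 × 9.38 × (15.30 + 17.8) × √14.4 = 0.0023 × 9.38 × 33.10 × 3.7947 = 2.7098 mm/d
ETc = Kc × ET₀ = 1.05 × 2.7098 = 2.8453 mm/d
Over 10 days: 2.8453 × 10 = 28.453 mm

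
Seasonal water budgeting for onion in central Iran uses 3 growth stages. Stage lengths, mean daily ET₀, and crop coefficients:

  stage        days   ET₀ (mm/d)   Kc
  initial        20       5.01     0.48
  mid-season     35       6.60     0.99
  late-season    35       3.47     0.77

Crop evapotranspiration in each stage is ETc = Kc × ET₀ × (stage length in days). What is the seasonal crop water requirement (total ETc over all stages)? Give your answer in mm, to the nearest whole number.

370 mm

initial: 0.48 × 5.01 × 20 = 48.10 mm
mid-season: 0.99 × 6.60 × 35 = 228.69 mm
late-season: 0.77 × 3.47 × 35 = 93.52 mm
Seasonal total = 370.31 mm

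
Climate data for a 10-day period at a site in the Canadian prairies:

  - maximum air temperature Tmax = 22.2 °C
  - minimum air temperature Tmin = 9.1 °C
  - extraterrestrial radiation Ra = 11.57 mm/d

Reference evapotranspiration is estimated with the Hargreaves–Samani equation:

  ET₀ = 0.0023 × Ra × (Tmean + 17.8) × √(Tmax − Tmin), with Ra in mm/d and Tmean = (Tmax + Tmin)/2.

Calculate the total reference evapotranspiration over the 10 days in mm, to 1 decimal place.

Tmean = (22.2 + 9.1)/2 = 15.65 °C
ET₀ = 0.0023 × 11.57 × (15.65 + 17.8) × √13.1 = 0.0023 × 11.57 × 33.45 × 3.6194 = 3.2218 mm/d
Over 10 days: 3.2218 × 10 = 32.218 mm

32.2 mm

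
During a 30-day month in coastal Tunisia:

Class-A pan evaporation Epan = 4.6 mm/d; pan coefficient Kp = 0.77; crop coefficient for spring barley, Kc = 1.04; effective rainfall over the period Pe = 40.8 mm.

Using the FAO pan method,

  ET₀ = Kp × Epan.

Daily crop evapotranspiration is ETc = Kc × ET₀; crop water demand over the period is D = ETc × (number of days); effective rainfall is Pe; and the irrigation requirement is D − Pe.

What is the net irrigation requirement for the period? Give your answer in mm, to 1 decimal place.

69.7 mm

ET₀ = 0.77 × 4.6 = 3.5420 mm/d
ETc = Kc × ET₀ = 1.04 × 3.5420 = 3.6837 mm/d
Crop demand D = ETc × 30 d = 3.6837 × 30 = 110.511 mm
D − Pe = 110.511 − 40.8 = 69.711 mm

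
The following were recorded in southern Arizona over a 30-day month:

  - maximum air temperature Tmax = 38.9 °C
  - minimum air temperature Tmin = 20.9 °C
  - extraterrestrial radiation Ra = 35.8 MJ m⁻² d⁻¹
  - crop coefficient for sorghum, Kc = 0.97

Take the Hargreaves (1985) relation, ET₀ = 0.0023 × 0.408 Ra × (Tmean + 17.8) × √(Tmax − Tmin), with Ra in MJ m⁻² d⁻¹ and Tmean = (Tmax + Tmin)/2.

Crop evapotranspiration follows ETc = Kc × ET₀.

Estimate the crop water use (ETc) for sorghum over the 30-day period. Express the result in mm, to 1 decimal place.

197.8 mm

Tmean = (38.9 + 20.9)/2 = 29.90 °C
0.408 Ra = 0.408 × 35.8 = 14.6064 mm/d equivalent
ET₀ = 0.0023 × 14.6064 × (29.90 + 17.8) × √18.0 = 0.0023 × 14.6064 × 47.70 × 4.2426 = 6.7986 mm/d
ETc = Kc × ET₀ = 0.97 × 6.7986 = 6.5946 mm/d
Over 30 days: 6.5946 × 30 = 197.838 mm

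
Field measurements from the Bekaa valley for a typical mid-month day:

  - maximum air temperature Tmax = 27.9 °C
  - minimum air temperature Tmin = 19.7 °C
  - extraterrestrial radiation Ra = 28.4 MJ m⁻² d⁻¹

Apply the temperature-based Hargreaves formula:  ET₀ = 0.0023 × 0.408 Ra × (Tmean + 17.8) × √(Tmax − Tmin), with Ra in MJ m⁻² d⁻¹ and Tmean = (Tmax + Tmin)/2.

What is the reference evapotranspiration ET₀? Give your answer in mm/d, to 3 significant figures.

3.17 mm/d

Tmean = (27.9 + 19.7)/2 = 23.80 °C
0.408 Ra = 0.408 × 28.4 = 11.5872 mm/d equivalent
ET₀ = 0.0023 × 11.5872 × (23.80 + 17.8) × √8.2 = 0.0023 × 11.5872 × 41.60 × 2.8636 = 3.1748 mm/d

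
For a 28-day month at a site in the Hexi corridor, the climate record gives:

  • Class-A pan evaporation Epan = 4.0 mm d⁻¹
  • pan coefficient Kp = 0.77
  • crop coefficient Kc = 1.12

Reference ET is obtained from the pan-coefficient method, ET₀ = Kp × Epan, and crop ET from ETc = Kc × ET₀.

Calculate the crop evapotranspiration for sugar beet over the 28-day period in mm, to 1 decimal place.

ET₀ = 0.77 × 4.0 = 3.0800 mm/d
ETc = Kc × ET₀ = 1.12 × 3.0800 = 3.4496 mm/d
Over 28 days: 3.4496 × 28 = 96.589 mm

96.6 mm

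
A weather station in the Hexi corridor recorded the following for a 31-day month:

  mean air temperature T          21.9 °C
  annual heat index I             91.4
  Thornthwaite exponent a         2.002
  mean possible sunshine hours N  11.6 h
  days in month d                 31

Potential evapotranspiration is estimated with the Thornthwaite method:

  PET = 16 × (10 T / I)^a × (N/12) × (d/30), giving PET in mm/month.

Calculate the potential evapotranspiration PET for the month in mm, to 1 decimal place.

91.9 mm

10T/I = 10 × 21.9 / 91.4 = 2.3961
(10T/I)^a = 2.3961^2.002 = 5.7513
Uncorrected PET = 16 × 5.7513 = 92.021 mm
Correction = (N/12)(d/30) = (11.6/12)(31/30) = 0.9989
PET = 92.021 × 0.9989 = 91.920 mm/month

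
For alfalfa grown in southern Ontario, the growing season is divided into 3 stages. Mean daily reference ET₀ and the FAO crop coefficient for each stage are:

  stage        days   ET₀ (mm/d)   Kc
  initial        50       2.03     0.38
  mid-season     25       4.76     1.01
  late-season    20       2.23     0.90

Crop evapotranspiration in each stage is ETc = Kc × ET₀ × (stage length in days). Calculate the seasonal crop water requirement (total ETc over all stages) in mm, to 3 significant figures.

initial: 0.38 × 2.03 × 50 = 38.57 mm
mid-season: 1.01 × 4.76 × 25 = 120.19 mm
late-season: 0.90 × 2.23 × 20 = 40.14 mm
Seasonal total = 198.90 mm

199 mm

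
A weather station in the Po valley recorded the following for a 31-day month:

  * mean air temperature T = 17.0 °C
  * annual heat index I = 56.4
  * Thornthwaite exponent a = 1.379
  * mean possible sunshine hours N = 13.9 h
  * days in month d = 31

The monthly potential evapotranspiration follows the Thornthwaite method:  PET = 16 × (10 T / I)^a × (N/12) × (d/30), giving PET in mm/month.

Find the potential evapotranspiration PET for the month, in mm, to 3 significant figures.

87.7 mm

10T/I = 10 × 17.0 / 56.4 = 3.0142
(10T/I)^a = 3.0142^1.379 = 4.5791
Uncorrected PET = 16 × 4.5791 = 73.266 mm
Correction = (N/12)(d/30) = (13.9/12)(31/30) = 1.1969
PET = 73.266 × 1.1969 = 87.692 mm/month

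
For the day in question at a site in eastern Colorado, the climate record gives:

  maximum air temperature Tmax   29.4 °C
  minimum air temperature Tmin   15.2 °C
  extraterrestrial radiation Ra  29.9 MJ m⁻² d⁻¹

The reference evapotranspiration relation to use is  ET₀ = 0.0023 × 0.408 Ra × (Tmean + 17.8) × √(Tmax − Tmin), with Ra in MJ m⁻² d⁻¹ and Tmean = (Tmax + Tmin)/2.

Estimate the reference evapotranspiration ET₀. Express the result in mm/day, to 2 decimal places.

Tmean = (29.4 + 15.2)/2 = 22.30 °C
0.408 Ra = 0.408 × 29.9 = 12.1992 mm/d equivalent
ET₀ = 0.0023 × 12.1992 × (22.30 + 17.8) × √14.2 = 0.0023 × 12.1992 × 40.10 × 3.7683 = 4.2398 mm/d

4.24 mm/day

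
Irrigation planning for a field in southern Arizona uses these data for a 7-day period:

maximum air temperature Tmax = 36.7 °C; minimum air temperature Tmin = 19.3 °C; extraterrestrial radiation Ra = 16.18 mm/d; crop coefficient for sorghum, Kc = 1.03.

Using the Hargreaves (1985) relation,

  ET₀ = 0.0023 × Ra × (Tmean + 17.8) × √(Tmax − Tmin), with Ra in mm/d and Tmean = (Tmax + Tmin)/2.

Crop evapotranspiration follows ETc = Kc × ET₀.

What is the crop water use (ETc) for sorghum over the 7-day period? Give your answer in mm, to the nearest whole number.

51 mm

Tmean = (36.7 + 19.3)/2 = 28.00 °C
ET₀ = 0.0023 × 16.18 × (28.00 + 17.8) × √17.4 = 0.0023 × 16.18 × 45.80 × 4.1713 = 7.1096 mm/d
ETc = Kc × ET₀ = 1.03 × 7.1096 = 7.3229 mm/d
Over 7 days: 7.3229 × 7 = 51.260 mm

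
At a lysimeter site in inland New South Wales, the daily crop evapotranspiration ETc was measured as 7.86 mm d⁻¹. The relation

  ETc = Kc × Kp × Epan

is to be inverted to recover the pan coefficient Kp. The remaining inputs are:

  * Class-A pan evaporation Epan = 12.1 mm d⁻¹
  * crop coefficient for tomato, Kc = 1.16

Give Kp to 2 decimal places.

ETc = Kc × Kp × Epan  ⇒  Kp = ETc / (Kc × Epan)
Kp = 7.86 / (1.16 × 12.1) = 7.86 / 14.036 = 0.5600

0.56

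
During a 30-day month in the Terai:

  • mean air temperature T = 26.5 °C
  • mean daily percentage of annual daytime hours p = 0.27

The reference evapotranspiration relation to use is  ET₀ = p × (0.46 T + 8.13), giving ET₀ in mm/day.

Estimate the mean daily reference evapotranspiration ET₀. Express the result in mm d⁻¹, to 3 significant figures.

5.49 mm d⁻¹

ET₀ = 0.27 × (0.46 × 26.5 + 8.13) = 0.27 × 20.320 = 5.4864 mm/d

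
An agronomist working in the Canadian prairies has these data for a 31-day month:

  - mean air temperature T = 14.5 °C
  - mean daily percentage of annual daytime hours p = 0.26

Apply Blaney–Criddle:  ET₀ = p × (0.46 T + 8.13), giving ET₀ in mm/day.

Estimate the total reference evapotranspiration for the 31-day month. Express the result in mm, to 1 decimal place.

ET₀ = 0.26 × (0.46 × 14.5 + 8.13) = 0.26 × 14.800 = 3.8480 mm/d
Monthly total = 3.8480 × 31 = 119.288 mm

119.3 mm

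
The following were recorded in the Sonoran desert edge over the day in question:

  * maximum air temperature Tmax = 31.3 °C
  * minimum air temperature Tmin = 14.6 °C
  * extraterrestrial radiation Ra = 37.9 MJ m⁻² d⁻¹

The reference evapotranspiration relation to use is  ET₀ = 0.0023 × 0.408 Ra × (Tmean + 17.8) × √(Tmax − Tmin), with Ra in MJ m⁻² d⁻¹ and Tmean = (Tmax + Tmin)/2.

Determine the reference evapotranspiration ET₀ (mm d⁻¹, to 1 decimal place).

Tmean = (31.3 + 14.6)/2 = 22.95 °C
0.408 Ra = 0.408 × 37.9 = 15.4632 mm/d equivalent
ET₀ = 0.0023 × 15.4632 × (22.95 + 17.8) × √16.7 = 0.0023 × 15.4632 × 40.75 × 4.0866 = 5.9227 mm/d

5.9 mm d⁻¹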